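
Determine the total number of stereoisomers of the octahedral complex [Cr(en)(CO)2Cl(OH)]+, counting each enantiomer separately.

6

An octahedron has six vertices in three trans pairs; every non-trans pair is cis.
Each en is bidentate and must span two cis positions.
Working through the distinct placements yields 4 geometric isomers: CO trans; CO cis (3 arrangements, 2 chiral).
Of these, 2 lack any improper symmetry element and so occur as enantiomeric pairs, giving 4 + 2 = 6 stereoisomers in total.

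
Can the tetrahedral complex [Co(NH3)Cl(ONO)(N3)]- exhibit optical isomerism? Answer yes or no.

yes

In a tetrahedral complex all four positions are equivalent and every pair of ligands is adjacent — there is no cis/trans distinction.
Only one geometric arrangement is possible; it has no improper symmetry element, so it exists as a pair of enantiomers (2 stereoisomers).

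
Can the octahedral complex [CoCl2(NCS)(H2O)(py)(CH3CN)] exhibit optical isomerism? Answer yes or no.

yes

An octahedron has six vertices in three trans pairs; every non-trans pair is cis.
Systematic enumeration (placing each ligand type in turn and discarding arrangements equivalent by rotation or reflection) gives 9 geometric isomers.
Of these, 6 lack any improper symmetry element and so occur as enantiomeric pairs, giving 9 + 6 = 15 stereoisomers in total.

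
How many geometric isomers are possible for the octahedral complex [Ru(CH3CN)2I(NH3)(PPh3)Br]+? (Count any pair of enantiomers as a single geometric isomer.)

The six octahedral sites form three mutually perpendicular trans pairs.
Systematic enumeration (placing each ligand type in turn and discarding arrangements equivalent by rotation or reflection) gives 9 geometric isomers.

9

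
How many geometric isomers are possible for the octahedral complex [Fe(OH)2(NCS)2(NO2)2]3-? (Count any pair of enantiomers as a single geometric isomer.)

5

The six octahedral sites form three mutually perpendicular trans pairs.
There are 5 geometric isomers: OH trans, NCS trans, NO2 trans; OH cis, NCS trans, NO2 cis; OH trans, NCS cis, NO2 cis; OH cis, NCS cis, NO2 cis (chiral); OH cis, NCS cis, NO2 trans.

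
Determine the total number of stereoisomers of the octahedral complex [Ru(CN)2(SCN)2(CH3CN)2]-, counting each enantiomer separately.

In an octahedral complex each vertex has one trans partner and four cis neighbours.
Systematic placement gives 5 geometric isomers: CN trans, SCN trans, CH3CN trans; CN cis, SCN cis, CH3CN trans; CN cis, SCN trans, CH3CN cis; CN cis, SCN cis, CH3CN cis (chiral); CN trans, SCN cis, CH3CN cis.
One of these lacks any improper symmetry element and so occurs as an enantiomeric pair, giving 5 + 1 = 6 stereoisomers in total.

6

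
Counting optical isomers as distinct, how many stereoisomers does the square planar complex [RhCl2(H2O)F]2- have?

2

There are 2 geometric isomers: Cl cis; Cl trans.
Each arrangement has an internal mirror plane or centre of symmetry, so none is chiral.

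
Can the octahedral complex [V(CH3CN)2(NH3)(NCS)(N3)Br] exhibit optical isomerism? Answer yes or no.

The six octahedral sites form three mutually perpendicular trans pairs.
Exhaustive case analysis gives 9 geometric isomers.
Of these, 6 lack any improper symmetry element and so occur as enantiomeric pairs, giving 9 + 6 = 15 stereoisomers in total.

yes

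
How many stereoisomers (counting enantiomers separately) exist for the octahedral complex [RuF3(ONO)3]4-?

2

The six octahedral sites form three mutually perpendicular trans pairs.
The distinct arrangements are (2 in all): F mer; F fac.
Each arrangement has an internal mirror plane or centre of symmetry, so none is chiral.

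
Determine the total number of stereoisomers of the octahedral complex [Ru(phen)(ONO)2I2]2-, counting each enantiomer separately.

An octahedron has six vertices in three trans pairs; every non-trans pair is cis.
Each phen is bidentate and must span two cis positions.
Working through the distinct placements yields 3 geometric isomers: ONO cis, I trans; ONO cis, I cis (chiral); ONO trans, I cis.
One of these lacks any improper symmetry element and so occurs as an enantiomeric pair, giving 3 + 1 = 4 stereoisomers in total.

4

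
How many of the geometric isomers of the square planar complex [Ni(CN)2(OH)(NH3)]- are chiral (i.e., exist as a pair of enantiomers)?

A square has two trans pairs of vertices; adjacent vertices are cis.
There are 2 geometric isomers: CN cis; CN trans.
Each arrangement has an internal mirror plane or centre of symmetry, so none is chiral.

0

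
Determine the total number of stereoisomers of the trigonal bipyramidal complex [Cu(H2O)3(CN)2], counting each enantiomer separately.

A trigonal bipyramid has two axial and three equatorial sites, which are chemically inequivalent.
Working through the distinct placements yields 3 geometric isomers: CN both axial; CN one axial, one equatorial; CN both equatorial.
Each arrangement has an internal mirror plane or centre of symmetry, so none is chiral.

3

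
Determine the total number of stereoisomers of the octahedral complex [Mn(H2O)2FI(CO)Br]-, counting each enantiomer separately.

In an octahedral complex each vertex has one trans partner and four cis neighbours.
Exhaustive case analysis gives 9 geometric isomers.
Of these, 6 lack any improper symmetry element and so occur as enantiomeric pairs, giving 9 + 6 = 15 stereoisomers in total.

15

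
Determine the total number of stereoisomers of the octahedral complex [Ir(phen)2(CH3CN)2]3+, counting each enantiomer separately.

An octahedron has six vertices in three trans pairs; every non-trans pair is cis.
Each phen is bidentate and must span two cis positions.
Working through the distinct placements yields 2 geometric isomers: CH3CN trans; CH3CN cis (chiral).
One of these lacks any improper symmetry element and so occurs as an enantiomeric pair, giving 2 + 1 = 3 stereoisomers in total.

3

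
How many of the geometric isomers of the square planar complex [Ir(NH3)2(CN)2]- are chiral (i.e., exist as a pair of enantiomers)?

A square has two trans pairs of vertices; adjacent vertices are cis.
There are 2 geometric isomers: NH3 cis; NH3 trans.
Each arrangement has an internal mirror plane or centre of symmetry, so none is chiral.

0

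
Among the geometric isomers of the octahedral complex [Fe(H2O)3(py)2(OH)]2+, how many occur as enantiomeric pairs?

Working through the distinct placements yields 3 geometric isomers: H2O mer, py trans; H2O mer, py cis; H2O fac, py cis.
Each arrangement has an internal mirror plane or centre of symmetry, so none is chiral.

0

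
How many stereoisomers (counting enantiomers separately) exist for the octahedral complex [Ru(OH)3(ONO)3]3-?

Working through the distinct placements yields 2 geometric isomers: OH mer; OH fac.
Each arrangement has an internal mirror plane or centre of symmetry, so none is chiral.

2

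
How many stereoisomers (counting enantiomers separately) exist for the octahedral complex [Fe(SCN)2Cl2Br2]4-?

6

An octahedron has six vertices in three trans pairs; every non-trans pair is cis.
There are 5 geometric isomers: SCN trans, Cl trans, Br trans; SCN cis, Cl cis, Br trans; SCN trans, Cl cis, Br cis; SCN cis, Cl cis, Br cis (chiral); SCN cis, Cl trans, Br cis.
One of these lacks any improper symmetry element and so occurs as an enantiomeric pair, giving 5 + 1 = 6 stereoisomers in total.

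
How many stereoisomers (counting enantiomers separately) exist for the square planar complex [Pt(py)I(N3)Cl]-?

In a square planar complex each vertex has one trans partner and two cis neighbours.
There are 3 geometric isomers: (Cl/N3 trans, I/py trans); (Cl/py trans, I/N3 trans); (Cl/I trans, N3/py trans).
Each arrangement has an internal mirror plane or centre of symmetry, so none is chiral.

3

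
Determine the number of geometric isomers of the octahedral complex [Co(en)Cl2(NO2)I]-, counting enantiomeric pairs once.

An octahedron has six vertices in three trans pairs; every non-trans pair is cis.
Each en is bidentate and must span two cis positions.
There are 4 geometric isomers: Cl trans; Cl cis (3 arrangements, 2 chiral).

4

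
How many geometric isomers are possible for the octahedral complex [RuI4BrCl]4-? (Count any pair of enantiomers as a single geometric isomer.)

In an octahedral complex each vertex has one trans partner and four cis neighbours.
Systematic placement gives 2 geometric isomers: Br and Cl mutually trans; Br and Cl mutually cis.

2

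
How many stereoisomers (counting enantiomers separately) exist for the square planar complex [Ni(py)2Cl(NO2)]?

2

In a square planar complex each vertex has one trans partner and two cis neighbours.
Systematic placement gives 2 geometric isomers: py cis; py trans.
Each arrangement has an internal mirror plane or centre of symmetry, so none is chiral.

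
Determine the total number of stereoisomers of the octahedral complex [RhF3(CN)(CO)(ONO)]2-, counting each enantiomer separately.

The six octahedral sites form three mutually perpendicular trans pairs.
Systematic placement gives 4 geometric isomers: F mer (3 arrangements); F fac (chiral).
One of these lacks any improper symmetry element and so occurs as an enantiomeric pair, giving 4 + 1 = 5 stereoisomers in total.

5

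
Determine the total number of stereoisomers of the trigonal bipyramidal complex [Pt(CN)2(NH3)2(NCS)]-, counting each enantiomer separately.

6

A trigonal bipyramid has two axial and three equatorial sites, which are chemically inequivalent.
Exhaustive case analysis gives 5 geometric isomers.
One of these lacks any improper symmetry element and so occurs as an enantiomeric pair, giving 5 + 1 = 6 stereoisomers in total.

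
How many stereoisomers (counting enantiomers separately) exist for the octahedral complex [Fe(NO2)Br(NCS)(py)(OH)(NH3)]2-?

30

Systematic enumeration (placing each ligand type in turn and discarding arrangements equivalent by rotation or reflection) gives 15 geometric isomers.
Of these, 15 lack any improper symmetry element and so occur as enantiomeric pairs, giving 15 + 15 = 30 stereoisomers in total.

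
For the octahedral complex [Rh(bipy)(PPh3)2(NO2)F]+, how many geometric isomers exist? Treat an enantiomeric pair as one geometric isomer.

4

An octahedron has six vertices in three trans pairs; every non-trans pair is cis.
Each bipy is bidentate and must span two cis positions.
Working through the distinct placements yields 4 geometric isomers: PPh3 cis (3 arrangements, 2 chiral); PPh3 trans.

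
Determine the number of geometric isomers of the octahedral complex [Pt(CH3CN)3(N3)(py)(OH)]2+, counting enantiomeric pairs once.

In an octahedral complex each vertex has one trans partner and four cis neighbours.
Systematic placement gives 4 geometric isomers: CH3CN mer (3 arrangements); CH3CN fac (chiral).

4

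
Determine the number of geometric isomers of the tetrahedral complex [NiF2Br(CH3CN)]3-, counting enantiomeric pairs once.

1

Only one geometric arrangement is possible.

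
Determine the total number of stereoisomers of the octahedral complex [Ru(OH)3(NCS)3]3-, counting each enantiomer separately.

The six octahedral sites form three mutually perpendicular trans pairs.
There are 2 geometric isomers: OH mer; OH fac.
Each arrangement has an internal mirror plane or centre of symmetry, so none is chiral.

2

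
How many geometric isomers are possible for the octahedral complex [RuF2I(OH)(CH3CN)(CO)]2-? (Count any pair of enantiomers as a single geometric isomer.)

In an octahedral complex each vertex has one trans partner and four cis neighbours.
Placing the ligands in turn and identifying arrangements related by rotation or reflection leaves 9 distinct geometric isomers.

9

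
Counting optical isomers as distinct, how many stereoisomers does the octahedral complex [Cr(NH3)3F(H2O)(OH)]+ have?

5

In an octahedral complex each vertex has one trans partner and four cis neighbours.
There are 4 geometric isomers: NH3 mer (3 arrangements); NH3 fac (chiral).
One of these lacks any improper symmetry element and so occurs as an enantiomeric pair, giving 4 + 1 = 5 stereoisomers in total.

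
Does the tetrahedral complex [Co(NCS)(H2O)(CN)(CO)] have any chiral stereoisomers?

All four vertices of a tetrahedron are equivalent and mutually adjacent, so cis/trans isomerism cannot arise.
Only one geometric arrangement is possible; it has no improper symmetry element, so it exists as a pair of enantiomers (2 stereoisomers).

yes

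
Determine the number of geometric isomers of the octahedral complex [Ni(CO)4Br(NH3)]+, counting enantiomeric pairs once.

There are 2 geometric isomers: Br and NH3 mutually cis; Br and NH3 mutually trans.

2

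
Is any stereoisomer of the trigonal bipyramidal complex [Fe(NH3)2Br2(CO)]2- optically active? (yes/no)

yes

Systematic enumeration (placing each ligand type in turn and discarding arrangements equivalent by rotation or reflection) gives 5 geometric isomers.
One of these lacks any improper symmetry element and so occurs as an enantiomeric pair, giving 5 + 1 = 6 stereoisomers in total.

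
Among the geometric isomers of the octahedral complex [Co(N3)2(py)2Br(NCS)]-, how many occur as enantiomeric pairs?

2

The distinct arrangements are (6 in all): N3 cis, py trans; N3 cis, py cis (3 arrangements, 2 chiral); N3 trans, py trans; N3 trans, py cis.
Of these, 2 lack any improper symmetry element and so occur as enantiomeric pairs, giving 6 + 2 = 8 stereoisomers in total.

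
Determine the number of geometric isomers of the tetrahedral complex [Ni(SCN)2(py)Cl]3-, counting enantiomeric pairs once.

1

Only one geometric arrangement is possible.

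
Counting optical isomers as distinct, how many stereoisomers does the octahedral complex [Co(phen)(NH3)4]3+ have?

An octahedron has six vertices in three trans pairs; every non-trans pair is cis.
Each phen is bidentate and must span two cis positions.
Only one geometric arrangement is possible.

1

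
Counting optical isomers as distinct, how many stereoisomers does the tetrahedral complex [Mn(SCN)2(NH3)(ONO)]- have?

1

In a tetrahedral complex all four positions are equivalent and every pair of ligands is adjacent — there is no cis/trans distinction.
Only one geometric arrangement is possible.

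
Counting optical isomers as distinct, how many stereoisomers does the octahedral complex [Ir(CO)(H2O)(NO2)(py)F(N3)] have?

In an octahedral complex each vertex has one trans partner and four cis neighbours.
Placing the ligands in turn and identifying arrangements related by rotation or reflection leaves 15 distinct geometric isomers.
Of these, 15 lack any improper symmetry element and so occur as enantiomeric pairs, giving 15 + 15 = 30 stereoisomers in total.

30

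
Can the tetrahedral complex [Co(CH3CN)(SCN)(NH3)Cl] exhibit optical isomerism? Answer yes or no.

yes

All four vertices of a tetrahedron are equivalent and mutually adjacent, so cis/trans isomerism cannot arise.
Only one geometric arrangement is possible; it has no improper symmetry element, so it exists as a pair of enantiomers (2 stereoisomers).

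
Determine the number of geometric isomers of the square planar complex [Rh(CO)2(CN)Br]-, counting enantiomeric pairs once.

2

A square has two trans pairs of vertices; adjacent vertices are cis.
There are 2 geometric isomers: CO cis; CO trans.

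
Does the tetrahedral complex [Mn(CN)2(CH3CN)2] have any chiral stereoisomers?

Only one geometric arrangement is possible.

no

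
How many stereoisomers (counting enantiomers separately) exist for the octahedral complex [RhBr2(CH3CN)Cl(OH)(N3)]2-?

The six octahedral sites form three mutually perpendicular trans pairs.
Exhaustive case analysis gives 9 geometric isomers.
Of these, 6 lack any improper symmetry element and so occur as enantiomeric pairs, giving 9 + 6 = 15 stereoisomers in total.

15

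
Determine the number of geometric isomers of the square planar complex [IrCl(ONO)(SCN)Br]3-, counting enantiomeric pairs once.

3

A square has two trans pairs of vertices; adjacent vertices are cis.
Systematic placement gives 3 geometric isomers: (Br/ONO trans, Cl/SCN trans); (Br/SCN trans, Cl/ONO trans); (Br/Cl trans, ONO/SCN trans).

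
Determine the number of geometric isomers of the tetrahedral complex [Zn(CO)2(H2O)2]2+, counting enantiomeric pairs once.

All four vertices of a tetrahedron are equivalent and mutually adjacent, so cis/trans isomerism cannot arise.
Only one geometric arrangement is possible.

1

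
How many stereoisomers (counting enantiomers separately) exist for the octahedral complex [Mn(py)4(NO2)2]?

The six octahedral sites form three mutually perpendicular trans pairs.
Systematic placement gives 2 geometric isomers: NO2 trans; NO2 cis.
Each arrangement has an internal mirror plane or centre of symmetry, so none is chiral.

2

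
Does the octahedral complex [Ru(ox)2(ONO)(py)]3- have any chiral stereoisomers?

In an octahedral complex each vertex has one trans partner and four cis neighbours.
Each ox is bidentate and must span two cis positions.
Systematic placement gives 2 geometric isomers: ONO and py mutually cis (chiral); ONO and py mutually trans.
One of these lacks any improper symmetry element and so occurs as an enantiomeric pair, giving 2 + 1 = 3 stereoisomers in total.

yes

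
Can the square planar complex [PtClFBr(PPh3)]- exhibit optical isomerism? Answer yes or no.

In a square planar complex each vertex has one trans partner and two cis neighbours.
Working through the distinct placements yields 3 geometric isomers: (Br/F trans, Cl/PPh3 trans); (Br/PPh3 trans, Cl/F trans); (Br/Cl trans, F/PPh3 trans).
Each arrangement has an internal mirror plane or centre of symmetry, so none is chiral.

no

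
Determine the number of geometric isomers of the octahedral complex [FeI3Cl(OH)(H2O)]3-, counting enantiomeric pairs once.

4

An octahedron has six vertices in three trans pairs; every non-trans pair is cis.
Systematic placement gives 4 geometric isomers: I mer (3 arrangements); I fac (chiral).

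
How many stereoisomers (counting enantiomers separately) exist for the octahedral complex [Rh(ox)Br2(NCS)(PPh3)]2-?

6

The six octahedral sites form three mutually perpendicular trans pairs.
Each ox is bidentate and must span two cis positions.
Systematic placement gives 4 geometric isomers: Br trans; Br cis (3 arrangements, 2 chiral).
Of these, 2 lack any improper symmetry element and so occur as enantiomeric pairs, giving 4 + 2 = 6 stereoisomers in total.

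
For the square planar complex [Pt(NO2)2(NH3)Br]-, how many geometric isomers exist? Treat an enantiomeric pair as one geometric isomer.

There are 2 geometric isomers: NO2 cis; NO2 trans.

2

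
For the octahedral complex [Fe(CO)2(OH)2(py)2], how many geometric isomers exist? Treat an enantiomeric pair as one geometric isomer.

Systematic placement gives 5 geometric isomers: CO trans, OH trans, py trans; CO trans, OH cis, py cis; CO cis, OH cis, py trans; CO cis, OH cis, py cis (chiral); CO cis, OH trans, py cis.

5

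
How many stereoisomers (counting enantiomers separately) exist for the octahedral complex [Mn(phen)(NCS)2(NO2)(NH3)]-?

The six octahedral sites form three mutually perpendicular trans pairs.
Each phen is bidentate and must span two cis positions.
There are 4 geometric isomers: NCS trans; NCS cis (3 arrangements, 2 chiral).
Of these, 2 lack any improper symmetry element and so occur as enantiomeric pairs, giving 4 + 2 = 6 stereoisomers in total.

6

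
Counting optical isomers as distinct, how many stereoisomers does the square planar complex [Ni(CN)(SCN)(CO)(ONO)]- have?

3

Working through the distinct placements yields 3 geometric isomers: (CN/ONO trans, CO/SCN trans); (CN/SCN trans, CO/ONO trans); (CN/CO trans, ONO/SCN trans).
Each arrangement has an internal mirror plane or centre of symmetry, so none is chiral.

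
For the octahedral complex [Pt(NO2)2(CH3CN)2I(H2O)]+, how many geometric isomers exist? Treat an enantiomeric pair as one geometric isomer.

Working through the distinct placements yields 6 geometric isomers: NO2 trans, CH3CN trans; NO2 cis, CH3CN trans; NO2 trans, CH3CN cis; NO2 cis, CH3CN cis (3 arrangements, 2 chiral).

6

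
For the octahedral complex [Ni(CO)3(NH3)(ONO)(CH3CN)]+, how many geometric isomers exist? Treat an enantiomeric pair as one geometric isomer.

There are 4 geometric isomers: CO mer (3 arrangements); CO fac (chiral).

4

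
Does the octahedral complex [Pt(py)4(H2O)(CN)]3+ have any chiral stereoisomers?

In an octahedral complex each vertex has one trans partner and four cis neighbours.
There are 2 geometric isomers: H2O and CN mutually trans; H2O and CN mutually cis.
Each arrangement has an internal mirror plane or centre of symmetry, so none is chiral.

no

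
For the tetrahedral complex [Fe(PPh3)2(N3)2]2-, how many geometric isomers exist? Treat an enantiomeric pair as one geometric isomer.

1

In a tetrahedral complex all four positions are equivalent and every pair of ligands is adjacent — there is no cis/trans distinction.
Only one geometric arrangement is possible.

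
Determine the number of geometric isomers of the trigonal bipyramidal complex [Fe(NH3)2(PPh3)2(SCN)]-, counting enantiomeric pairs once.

A trigonal bipyramid has two axial and three equatorial sites, which are chemically inequivalent.
Exhaustive case analysis gives 5 geometric isomers.

5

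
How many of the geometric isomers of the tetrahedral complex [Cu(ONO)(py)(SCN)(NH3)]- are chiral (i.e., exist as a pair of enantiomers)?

Only one geometric arrangement is possible; it has no improper symmetry element, so it exists as a pair of enantiomers (2 stereoisomers).

1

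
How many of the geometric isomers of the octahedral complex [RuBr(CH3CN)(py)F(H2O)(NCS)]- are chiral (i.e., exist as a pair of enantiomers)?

In an octahedral complex each vertex has one trans partner and four cis neighbours.
Placing the ligands in turn and identifying arrangements related by rotation or reflection leaves 15 distinct geometric isomers.
Of these, 15 lack any improper symmetry element and so occur as enantiomeric pairs, giving 15 + 15 = 30 stereoisomers in total.

15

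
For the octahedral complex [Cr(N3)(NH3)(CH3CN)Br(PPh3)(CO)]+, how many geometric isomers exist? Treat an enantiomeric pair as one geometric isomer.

In an octahedral complex each vertex has one trans partner and four cis neighbours.
Systematic enumeration (placing each ligand type in turn and discarding arrangements equivalent by rotation or reflection) gives 15 geometric isomers.

15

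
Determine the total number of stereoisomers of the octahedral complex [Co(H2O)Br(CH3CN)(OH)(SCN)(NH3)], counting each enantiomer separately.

In an octahedral complex each vertex has one trans partner and four cis neighbours.
Placing the ligands in turn and identifying arrangements related by rotation or reflection leaves 15 distinct geometric isomers.
Of these, 15 lack any improper symmetry element and so occur as enantiomeric pairs, giving 15 + 15 = 30 stereoisomers in total.

30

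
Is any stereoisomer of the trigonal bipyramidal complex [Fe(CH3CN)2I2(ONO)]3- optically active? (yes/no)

yes

A trigonal bipyramid has two axial and three equatorial sites, which are chemically inequivalent.
Systematic enumeration (placing each ligand type in turn and discarding arrangements equivalent by rotation or reflection) gives 5 geometric isomers.
One of these lacks any improper symmetry element and so occurs as an enantiomeric pair, giving 5 + 1 = 6 stereoisomers in total.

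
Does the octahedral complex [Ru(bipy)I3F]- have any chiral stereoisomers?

An octahedron has six vertices in three trans pairs; every non-trans pair is cis.
Each bipy is bidentate and must span two cis positions.
There are 2 geometric isomers: I fac; I mer.
Each arrangement has an internal mirror plane or centre of symmetry, so none is chiral.

no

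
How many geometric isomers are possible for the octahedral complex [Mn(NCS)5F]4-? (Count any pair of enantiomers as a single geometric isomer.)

1

In an octahedral complex each vertex has one trans partner and four cis neighbours.
Only one geometric arrangement is possible.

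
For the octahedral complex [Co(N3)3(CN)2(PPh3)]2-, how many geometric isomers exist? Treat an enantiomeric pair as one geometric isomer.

3

In an octahedral complex each vertex has one trans partner and four cis neighbours.
Working through the distinct placements yields 3 geometric isomers: N3 mer, CN trans; N3 fac, CN cis; N3 mer, CN cis.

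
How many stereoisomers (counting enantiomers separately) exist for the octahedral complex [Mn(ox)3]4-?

The six octahedral sites form three mutually perpendicular trans pairs.
Each ox is bidentate and must span two cis positions.
Only one geometric arrangement is possible; it has no improper symmetry element, so it exists as a pair of enantiomers (2 stereoisomers).

2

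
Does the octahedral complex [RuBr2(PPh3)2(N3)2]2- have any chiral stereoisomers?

yes

An octahedron has six vertices in three trans pairs; every non-trans pair is cis.
Working through the distinct placements yields 5 geometric isomers: Br trans, PPh3 trans, N3 trans; Br trans, PPh3 cis, N3 cis; Br cis, PPh3 trans, N3 cis; Br cis, PPh3 cis, N3 cis (chiral); Br cis, PPh3 cis, N3 trans.
One of these lacks any improper symmetry element and so occurs as an enantiomeric pair, giving 5 + 1 = 6 stereoisomers in total.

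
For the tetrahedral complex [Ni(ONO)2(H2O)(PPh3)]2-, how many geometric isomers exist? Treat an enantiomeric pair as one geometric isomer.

1

Only one geometric arrangement is possible.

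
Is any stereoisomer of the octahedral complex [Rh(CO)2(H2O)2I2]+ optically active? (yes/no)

There are 5 geometric isomers: CO trans, H2O trans, I trans; CO trans, H2O cis, I cis; CO cis, H2O cis, I trans; CO cis, H2O cis, I cis (chiral); CO cis, H2O trans, I cis.
One of these lacks any improper symmetry element and so occurs as an enantiomeric pair, giving 5 + 1 = 6 stereoisomers in total.

yes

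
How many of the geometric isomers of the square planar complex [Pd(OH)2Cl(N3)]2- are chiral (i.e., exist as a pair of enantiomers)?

In a square planar complex each vertex has one trans partner and two cis neighbours.
There are 2 geometric isomers: OH cis; OH trans.
Each arrangement has an internal mirror plane or centre of symmetry, so none is chiral.

0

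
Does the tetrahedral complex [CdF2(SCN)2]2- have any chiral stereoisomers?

no

All four vertices of a tetrahedron are equivalent and mutually adjacent, so cis/trans isomerism cannot arise.
Only one geometric arrangement is possible.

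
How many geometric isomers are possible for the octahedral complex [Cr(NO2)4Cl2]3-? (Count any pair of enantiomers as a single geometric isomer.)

An octahedron has six vertices in three trans pairs; every non-trans pair is cis.
Systematic placement gives 2 geometric isomers: Cl trans; Cl cis.

2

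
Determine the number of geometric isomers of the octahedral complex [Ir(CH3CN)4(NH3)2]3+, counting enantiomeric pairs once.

2

The six octahedral sites form three mutually perpendicular trans pairs.
The distinct arrangements are (2 in all): NH3 trans; NH3 cis.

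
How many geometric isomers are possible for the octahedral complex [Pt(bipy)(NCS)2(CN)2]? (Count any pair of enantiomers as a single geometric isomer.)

3

An octahedron has six vertices in three trans pairs; every non-trans pair is cis.
Each bipy is bidentate and must span two cis positions.
Working through the distinct placements yields 3 geometric isomers: NCS cis, CN trans; NCS cis, CN cis (chiral); NCS trans, CN cis.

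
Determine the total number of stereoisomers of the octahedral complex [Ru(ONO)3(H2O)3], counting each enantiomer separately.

The six octahedral sites form three mutually perpendicular trans pairs.
Systematic placement gives 2 geometric isomers: ONO mer; ONO fac.
Each arrangement has an internal mirror plane or centre of symmetry, so none is chiral.

2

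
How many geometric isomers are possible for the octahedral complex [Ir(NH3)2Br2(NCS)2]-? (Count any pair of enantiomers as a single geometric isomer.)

5

An octahedron has six vertices in three trans pairs; every non-trans pair is cis.
Systematic placement gives 5 geometric isomers: NH3 trans, Br trans, NCS trans; NH3 cis, Br trans, NCS cis; NH3 trans, Br cis, NCS cis; NH3 cis, Br cis, NCS cis (chiral); NH3 cis, Br cis, NCS trans.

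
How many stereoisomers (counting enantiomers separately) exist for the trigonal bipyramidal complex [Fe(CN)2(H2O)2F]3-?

6

In a trigonal bipyramid the two axial positions differ from the three equatorial ones.
Placing the ligands in turn and identifying arrangements related by rotation or reflection leaves 5 distinct geometric isomers.
One of these lacks any improper symmetry element and so occurs as an enantiomeric pair, giving 5 + 1 = 6 stereoisomers in total.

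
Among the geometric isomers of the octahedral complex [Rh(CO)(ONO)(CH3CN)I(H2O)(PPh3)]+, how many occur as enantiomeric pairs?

An octahedron has six vertices in three trans pairs; every non-trans pair is cis.
Placing the ligands in turn and identifying arrangements related by rotation or reflection leaves 15 distinct geometric isomers.
Of these, 15 lack any improper symmetry element and so occur as enantiomeric pairs, giving 15 + 15 = 30 stereoisomers in total.

15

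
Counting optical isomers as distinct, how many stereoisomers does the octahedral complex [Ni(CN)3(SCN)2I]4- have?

3

The six octahedral sites form three mutually perpendicular trans pairs.
There are 3 geometric isomers: CN mer, SCN trans; CN mer, SCN cis; CN fac, SCN cis.
Each arrangement has an internal mirror plane or centre of symmetry, so none is chiral.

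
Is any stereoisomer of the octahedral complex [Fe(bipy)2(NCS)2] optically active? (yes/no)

Each bipy is bidentate and must span two cis positions.
The distinct arrangements are (2 in all): NCS trans; NCS cis (chiral).
One of these lacks any improper symmetry element and so occurs as an enantiomeric pair, giving 2 + 1 = 3 stereoisomers in total.

yes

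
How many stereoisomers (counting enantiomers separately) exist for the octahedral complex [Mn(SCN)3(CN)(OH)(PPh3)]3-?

5

An octahedron has six vertices in three trans pairs; every non-trans pair is cis.
Systematic placement gives 4 geometric isomers: SCN mer (3 arrangements); SCN fac (chiral).
One of these lacks any improper symmetry element and so occurs as an enantiomeric pair, giving 4 + 1 = 5 stereoisomers in total.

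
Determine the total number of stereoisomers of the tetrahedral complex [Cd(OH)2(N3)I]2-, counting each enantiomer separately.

In a tetrahedral complex all four positions are equivalent and every pair of ligands is adjacent — there is no cis/trans distinction.
Only one geometric arrangement is possible.

1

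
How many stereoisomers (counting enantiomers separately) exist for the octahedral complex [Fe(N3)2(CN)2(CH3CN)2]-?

6

The distinct arrangements are (5 in all): N3 trans, CN trans, CH3CN trans; N3 cis, CN cis, CH3CN trans; N3 trans, CN cis, CH3CN cis; N3 cis, CN cis, CH3CN cis (chiral); N3 cis, CN trans, CH3CN cis.
One of these lacks any improper symmetry element and so occurs as an enantiomeric pair, giving 5 + 1 = 6 stereoisomers in total.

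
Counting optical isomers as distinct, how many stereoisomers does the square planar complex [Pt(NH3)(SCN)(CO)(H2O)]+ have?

3

A square has two trans pairs of vertices; adjacent vertices are cis.
Systematic placement gives 3 geometric isomers: (CO/NH3 trans, H2O/SCN trans); (CO/SCN trans, H2O/NH3 trans); (CO/H2O trans, NH3/SCN trans).
Each arrangement has an internal mirror plane or centre of symmetry, so none is chiral.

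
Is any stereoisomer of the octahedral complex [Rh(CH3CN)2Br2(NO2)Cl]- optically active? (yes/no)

yes

There are 6 geometric isomers: CH3CN trans, Br trans; CH3CN cis, Br trans; CH3CN cis, Br cis (3 arrangements, 2 chiral); CH3CN trans, Br cis.
Of these, 2 lack any improper symmetry element and so occur as enantiomeric pairs, giving 6 + 2 = 8 stereoisomers in total.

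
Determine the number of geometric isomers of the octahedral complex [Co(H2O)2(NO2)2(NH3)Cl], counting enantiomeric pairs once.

The six octahedral sites form three mutually perpendicular trans pairs.
There are 6 geometric isomers: H2O cis, NO2 trans; H2O cis, NO2 cis (3 arrangements, 2 chiral); H2O trans, NO2 trans; H2O trans, NO2 cis.

6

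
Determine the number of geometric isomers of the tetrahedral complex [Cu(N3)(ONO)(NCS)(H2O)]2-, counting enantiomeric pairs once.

1

Only one geometric arrangement is possible; it has no improper symmetry element, so it exists as a pair of enantiomers (2 stereoisomers).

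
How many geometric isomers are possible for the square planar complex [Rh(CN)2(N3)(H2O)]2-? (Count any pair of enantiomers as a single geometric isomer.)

2

In a square planar complex each vertex has one trans partner and two cis neighbours.
There are 2 geometric isomers: CN cis; CN trans.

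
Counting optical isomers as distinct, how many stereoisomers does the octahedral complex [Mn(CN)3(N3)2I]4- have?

The six octahedral sites form three mutually perpendicular trans pairs.
There are 3 geometric isomers: CN mer, N3 trans; CN mer, N3 cis; CN fac, N3 cis.
Each arrangement has an internal mirror plane or centre of symmetry, so none is chiral.

3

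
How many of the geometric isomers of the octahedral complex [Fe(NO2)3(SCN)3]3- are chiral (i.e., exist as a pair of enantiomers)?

In an octahedral complex each vertex has one trans partner and four cis neighbours.
The distinct arrangements are (2 in all): NO2 mer; NO2 fac.
Each arrangement has an internal mirror plane or centre of symmetry, so none is chiral.

0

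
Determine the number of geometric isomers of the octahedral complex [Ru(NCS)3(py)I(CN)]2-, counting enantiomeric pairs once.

4

In an octahedral complex each vertex has one trans partner and four cis neighbours.
Systematic placement gives 4 geometric isomers: NCS mer (3 arrangements); NCS fac (chiral).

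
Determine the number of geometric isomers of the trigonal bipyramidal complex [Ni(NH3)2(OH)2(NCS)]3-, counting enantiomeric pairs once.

5

A trigonal bipyramid has two axial and three equatorial sites, which are chemically inequivalent.
Systematic enumeration (placing each ligand type in turn and discarding arrangements equivalent by rotation or reflection) gives 5 geometric isomers.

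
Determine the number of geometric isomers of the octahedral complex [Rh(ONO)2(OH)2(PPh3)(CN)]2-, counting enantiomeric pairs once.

The six octahedral sites form three mutually perpendicular trans pairs.
Working through the distinct placements yields 6 geometric isomers: ONO cis, OH cis (3 arrangements, 2 chiral); ONO trans, OH cis; ONO cis, OH trans; ONO trans, OH trans.

6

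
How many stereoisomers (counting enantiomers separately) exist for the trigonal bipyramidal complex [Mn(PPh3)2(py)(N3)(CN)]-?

In a trigonal bipyramid the two axial positions differ from the three equatorial ones.
Systematic enumeration (placing each ligand type in turn and discarding arrangements equivalent by rotation or reflection) gives 7 geometric isomers.
Of these, 3 lack any improper symmetry element and so occur as enantiomeric pairs, giving 7 + 3 = 10 stereoisomers in total.

10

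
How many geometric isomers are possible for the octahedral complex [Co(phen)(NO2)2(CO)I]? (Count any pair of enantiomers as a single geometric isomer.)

The six octahedral sites form three mutually perpendicular trans pairs.
Each phen is bidentate and must span two cis positions.
The distinct arrangements are (4 in all): NO2 cis (3 arrangements, 2 chiral); NO2 trans.

4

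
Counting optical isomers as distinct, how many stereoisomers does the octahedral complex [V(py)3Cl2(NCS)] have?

3

The six octahedral sites form three mutually perpendicular trans pairs.
The distinct arrangements are (3 in all): py mer, Cl trans; py mer, Cl cis; py fac, Cl cis.
Each arrangement has an internal mirror plane or centre of symmetry, so none is chiral.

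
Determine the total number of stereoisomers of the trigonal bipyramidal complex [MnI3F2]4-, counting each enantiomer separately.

3

A trigonal bipyramid has two axial and three equatorial sites, which are chemically inequivalent.
The distinct arrangements are (3 in all): F both axial; F one axial, one equatorial; F both equatorial.
Each arrangement has an internal mirror plane or centre of symmetry, so none is chiral.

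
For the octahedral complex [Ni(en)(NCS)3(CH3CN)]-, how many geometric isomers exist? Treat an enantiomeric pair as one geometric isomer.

The six octahedral sites form three mutually perpendicular trans pairs.
Each en is bidentate and must span two cis positions.
The distinct arrangements are (2 in all): NCS fac; NCS mer.

2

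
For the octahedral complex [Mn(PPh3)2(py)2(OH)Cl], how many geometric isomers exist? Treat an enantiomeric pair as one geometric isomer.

In an octahedral complex each vertex has one trans partner and four cis neighbours.
There are 6 geometric isomers: PPh3 trans, py trans; PPh3 cis, py cis (3 arrangements, 2 chiral); PPh3 cis, py trans; PPh3 trans, py cis.

6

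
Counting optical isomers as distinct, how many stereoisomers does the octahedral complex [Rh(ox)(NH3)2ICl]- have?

Each ox is bidentate and must span two cis positions.
Systematic placement gives 4 geometric isomers: NH3 cis (3 arrangements, 2 chiral); NH3 trans.
Of these, 2 lack any improper symmetry element and so occur as enantiomeric pairs, giving 4 + 2 = 6 stereoisomers in total.

6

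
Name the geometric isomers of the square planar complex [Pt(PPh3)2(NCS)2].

In a square planar complex each vertex has one trans partner and two cis neighbours.
The distinct arrangements are (2 in all): PPh3 cis; PPh3 trans.

cis and trans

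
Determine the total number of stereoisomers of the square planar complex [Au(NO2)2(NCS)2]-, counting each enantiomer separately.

2

In a square planar complex each vertex has one trans partner and two cis neighbours.
Working through the distinct placements yields 2 geometric isomers: NO2 cis; NO2 trans.
Each arrangement has an internal mirror plane or centre of symmetry, so none is chiral.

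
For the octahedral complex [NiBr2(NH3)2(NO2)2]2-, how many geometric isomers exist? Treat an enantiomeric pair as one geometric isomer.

5

An octahedron has six vertices in three trans pairs; every non-trans pair is cis.
Systematic placement gives 5 geometric isomers: Br trans, NH3 trans, NO2 trans; Br trans, NH3 cis, NO2 cis; Br cis, NH3 cis, NO2 trans; Br cis, NH3 cis, NO2 cis (chiral); Br cis, NH3 trans, NO2 cis.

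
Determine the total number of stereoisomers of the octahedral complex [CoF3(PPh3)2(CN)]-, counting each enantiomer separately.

There are 3 geometric isomers: F mer, PPh3 trans; F fac, PPh3 cis; F mer, PPh3 cis.
Each arrangement has an internal mirror plane or centre of symmetry, so none is chiral.

3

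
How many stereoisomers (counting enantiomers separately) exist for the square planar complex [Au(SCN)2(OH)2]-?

In a square planar complex each vertex has one trans partner and two cis neighbours.
The distinct arrangements are (2 in all): SCN cis; SCN trans.
Each arrangement has an internal mirror plane or centre of symmetry, so none is chiral.

2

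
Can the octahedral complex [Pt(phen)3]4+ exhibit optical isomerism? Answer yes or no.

In an octahedral complex each vertex has one trans partner and four cis neighbours.
Each phen is bidentate and must span two cis positions.
Only one geometric arrangement is possible; it has no improper symmetry element, so it exists as a pair of enantiomers (2 stereoisomers).

yes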